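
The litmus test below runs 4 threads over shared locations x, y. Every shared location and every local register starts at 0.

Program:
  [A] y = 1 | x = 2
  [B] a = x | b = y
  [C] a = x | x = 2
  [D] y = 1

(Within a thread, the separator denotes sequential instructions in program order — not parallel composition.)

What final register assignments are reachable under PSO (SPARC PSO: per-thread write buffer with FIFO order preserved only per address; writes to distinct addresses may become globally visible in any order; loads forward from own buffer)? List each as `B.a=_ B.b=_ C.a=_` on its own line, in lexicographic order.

B.a=0 B.b=0 C.a=0
B.a=0 B.b=0 C.a=2
B.a=0 B.b=1 C.a=0
B.a=0 B.b=1 C.a=2
B.a=2 B.b=0 C.a=0
B.a=2 B.b=0 C.a=2
B.a=2 B.b=1 C.a=0
B.a=2 B.b=1 C.a=2

outcome vector order: (B.a,B.b,C.a)
|PSO outcomes| = 8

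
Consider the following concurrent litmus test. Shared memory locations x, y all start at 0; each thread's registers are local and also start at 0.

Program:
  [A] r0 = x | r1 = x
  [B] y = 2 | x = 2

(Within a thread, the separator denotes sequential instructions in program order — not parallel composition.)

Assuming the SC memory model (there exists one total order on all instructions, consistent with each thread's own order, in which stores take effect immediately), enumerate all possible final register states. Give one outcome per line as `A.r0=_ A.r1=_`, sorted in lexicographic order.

A.r0=0 A.r1=0
A.r0=0 A.r1=2
A.r0=2 A.r1=2

outcome vector order: (A.r0,A.r1)
|SC outcomes| = 3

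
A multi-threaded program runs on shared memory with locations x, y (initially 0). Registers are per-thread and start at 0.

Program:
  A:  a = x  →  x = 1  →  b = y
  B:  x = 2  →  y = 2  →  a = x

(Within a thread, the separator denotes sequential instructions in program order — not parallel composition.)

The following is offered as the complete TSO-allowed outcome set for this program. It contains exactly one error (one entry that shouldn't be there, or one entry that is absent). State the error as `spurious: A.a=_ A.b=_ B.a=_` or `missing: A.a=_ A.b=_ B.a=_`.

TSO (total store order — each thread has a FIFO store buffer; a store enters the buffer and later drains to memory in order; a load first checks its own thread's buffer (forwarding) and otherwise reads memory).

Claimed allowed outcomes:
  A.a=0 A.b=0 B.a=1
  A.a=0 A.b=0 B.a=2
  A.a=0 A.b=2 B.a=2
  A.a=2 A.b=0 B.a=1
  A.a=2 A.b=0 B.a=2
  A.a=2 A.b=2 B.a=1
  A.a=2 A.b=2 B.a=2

missing: A.a=0 A.b=2 B.a=1

outcome vector order: (A.a,A.b,B.a)
TSO: 8 outcomes — {0/0/1, 0/0/2, 0/2/1, 0/2/2, 2/0/1, 2/0/2, 2/2/1, 2/2/2}
TSO∖claimed = {0/2/1}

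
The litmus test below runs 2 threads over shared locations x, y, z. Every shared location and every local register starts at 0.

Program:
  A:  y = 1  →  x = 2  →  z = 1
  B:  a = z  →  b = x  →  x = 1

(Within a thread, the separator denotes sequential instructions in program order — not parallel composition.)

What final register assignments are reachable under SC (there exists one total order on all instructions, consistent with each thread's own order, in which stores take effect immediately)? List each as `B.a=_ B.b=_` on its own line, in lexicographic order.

outcome vector order: (B.a,B.b)
|SC outcomes| = 3

B.a=0 B.b=0
B.a=0 B.b=2
B.a=1 B.b=2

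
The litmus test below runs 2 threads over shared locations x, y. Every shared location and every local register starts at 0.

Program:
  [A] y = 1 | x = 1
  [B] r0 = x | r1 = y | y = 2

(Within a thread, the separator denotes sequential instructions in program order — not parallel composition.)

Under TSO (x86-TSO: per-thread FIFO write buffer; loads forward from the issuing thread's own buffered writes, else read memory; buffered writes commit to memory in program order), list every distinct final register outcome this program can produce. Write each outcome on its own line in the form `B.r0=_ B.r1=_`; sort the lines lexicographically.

outcome vector order: (B.r0,B.r1)
|TSO outcomes| = 3

B.r0=0 B.r1=0
B.r0=0 B.r1=1
B.r0=1 B.r1=1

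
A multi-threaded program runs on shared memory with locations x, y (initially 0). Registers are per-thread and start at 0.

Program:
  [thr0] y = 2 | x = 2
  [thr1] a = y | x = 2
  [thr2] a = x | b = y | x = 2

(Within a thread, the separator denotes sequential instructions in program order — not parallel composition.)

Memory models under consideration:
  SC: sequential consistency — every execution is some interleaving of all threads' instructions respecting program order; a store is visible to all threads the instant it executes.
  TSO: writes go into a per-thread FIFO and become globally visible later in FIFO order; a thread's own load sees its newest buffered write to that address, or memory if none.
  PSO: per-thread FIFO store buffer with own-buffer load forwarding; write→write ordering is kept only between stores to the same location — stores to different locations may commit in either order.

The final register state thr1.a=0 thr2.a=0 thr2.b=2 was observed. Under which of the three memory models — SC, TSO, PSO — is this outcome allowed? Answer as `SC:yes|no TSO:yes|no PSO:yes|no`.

outcome vector order: (thr1.a,thr2.a,thr2.b)
[SC] allowed = {<0 0 0>; <0 0 2>; <0 2 0>; <0 2 2>; <2 0 0>; <2 0 2>; <2 2 2>}
[TSO] allowed = {<0 0 0>; <0 0 2>; <0 2 0>; <0 2 2>; <2 0 0>; <2 0 2>; <2 2 2>}
[PSO] allowed = {<0 0 0>; <0 0 2>; <0 2 0>; <0 2 2>; <2 0 0>; <2 0 2>; <2 2 0>; <2 2 2>}
target <0 0 2> ∈ {SC,TSO,PSO}

SC:yes TSO:yes PSO:yes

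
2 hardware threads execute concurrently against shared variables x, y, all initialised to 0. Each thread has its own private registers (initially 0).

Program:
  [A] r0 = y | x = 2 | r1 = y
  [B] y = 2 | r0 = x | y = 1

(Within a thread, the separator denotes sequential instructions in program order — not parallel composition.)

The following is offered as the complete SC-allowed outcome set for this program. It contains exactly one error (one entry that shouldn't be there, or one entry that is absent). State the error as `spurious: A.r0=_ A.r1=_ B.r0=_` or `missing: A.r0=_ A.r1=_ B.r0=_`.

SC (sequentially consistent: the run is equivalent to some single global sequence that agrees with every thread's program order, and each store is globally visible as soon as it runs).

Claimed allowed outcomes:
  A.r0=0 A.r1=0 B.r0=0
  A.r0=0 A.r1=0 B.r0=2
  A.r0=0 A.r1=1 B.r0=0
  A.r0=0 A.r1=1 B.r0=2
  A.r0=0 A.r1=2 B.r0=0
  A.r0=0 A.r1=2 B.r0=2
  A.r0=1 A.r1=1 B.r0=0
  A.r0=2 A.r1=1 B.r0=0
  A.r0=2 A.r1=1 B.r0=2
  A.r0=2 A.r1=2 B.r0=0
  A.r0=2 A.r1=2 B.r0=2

spurious: A.r0=0 A.r1=0 B.r0=0

outcome vector order: (A.r0,A.r1,B.r0)
SC: 10 outcomes — {0/0/2 0/1/0 0/1/2 0/2/0 0/2/2 1/1/0 2/1/0 2/1/2 2/2/0 2/2/2}
claimed∖SC = {0/0/0}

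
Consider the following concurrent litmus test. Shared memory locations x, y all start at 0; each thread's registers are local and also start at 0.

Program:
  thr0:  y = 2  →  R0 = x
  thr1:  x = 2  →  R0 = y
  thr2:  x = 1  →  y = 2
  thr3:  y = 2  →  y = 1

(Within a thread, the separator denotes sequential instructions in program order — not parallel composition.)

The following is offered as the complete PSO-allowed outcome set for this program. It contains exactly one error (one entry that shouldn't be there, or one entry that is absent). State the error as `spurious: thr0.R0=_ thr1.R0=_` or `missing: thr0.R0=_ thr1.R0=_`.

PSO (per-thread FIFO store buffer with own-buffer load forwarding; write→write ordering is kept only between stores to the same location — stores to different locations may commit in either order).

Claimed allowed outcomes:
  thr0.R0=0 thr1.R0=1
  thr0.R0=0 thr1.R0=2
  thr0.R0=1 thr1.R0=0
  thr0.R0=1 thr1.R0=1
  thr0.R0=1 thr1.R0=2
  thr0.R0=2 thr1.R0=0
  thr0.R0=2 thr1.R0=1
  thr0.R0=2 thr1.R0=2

outcome vector order: (thr0.R0,thr1.R0)
[PSO] allowed = {<0 0> <0 1> <0 2> <1 0> <1 1> <1 2> <2 0> <2 1> <2 2>}
PSO∖claimed = {<0 0>}

missing: thr0.R0=0 thr1.R0=0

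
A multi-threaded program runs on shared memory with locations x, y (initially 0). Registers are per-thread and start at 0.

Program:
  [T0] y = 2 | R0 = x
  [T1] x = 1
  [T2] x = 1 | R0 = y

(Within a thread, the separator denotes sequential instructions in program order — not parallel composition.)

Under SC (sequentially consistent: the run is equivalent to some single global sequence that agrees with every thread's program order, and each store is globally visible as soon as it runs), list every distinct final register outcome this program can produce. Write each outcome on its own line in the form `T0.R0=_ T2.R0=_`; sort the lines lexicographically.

T0.R0=0 T2.R0=2
T0.R0=1 T2.R0=0
T0.R0=1 T2.R0=2

outcome vector order: (T0.R0,T2.R0)
|SC outcomes| = 3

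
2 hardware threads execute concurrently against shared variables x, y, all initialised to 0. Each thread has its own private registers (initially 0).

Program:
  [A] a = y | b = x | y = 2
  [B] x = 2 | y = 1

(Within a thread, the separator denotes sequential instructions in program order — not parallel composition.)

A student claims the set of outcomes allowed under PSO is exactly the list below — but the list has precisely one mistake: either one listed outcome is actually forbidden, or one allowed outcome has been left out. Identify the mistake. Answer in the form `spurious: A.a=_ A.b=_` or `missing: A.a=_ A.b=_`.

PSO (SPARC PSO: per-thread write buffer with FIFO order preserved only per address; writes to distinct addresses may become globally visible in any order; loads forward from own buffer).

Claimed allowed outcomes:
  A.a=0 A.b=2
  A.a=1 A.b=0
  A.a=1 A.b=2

missing: A.a=0 A.b=0

outcome vector order: (A.a,A.b)
PSO: 4 outcomes — {<0 0> <0 2> <1 0> <1 2>}
PSO∖claimed = {<0 0>}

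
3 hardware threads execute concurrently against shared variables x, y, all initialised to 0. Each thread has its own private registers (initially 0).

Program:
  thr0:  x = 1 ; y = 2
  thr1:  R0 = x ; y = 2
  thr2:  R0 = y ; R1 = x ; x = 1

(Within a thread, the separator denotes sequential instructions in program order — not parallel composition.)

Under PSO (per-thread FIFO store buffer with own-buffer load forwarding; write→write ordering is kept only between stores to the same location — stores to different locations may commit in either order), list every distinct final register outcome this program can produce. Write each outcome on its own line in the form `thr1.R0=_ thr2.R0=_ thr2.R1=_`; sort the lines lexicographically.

thr1.R0=0 thr2.R0=0 thr2.R1=0
thr1.R0=0 thr2.R0=0 thr2.R1=1
thr1.R0=0 thr2.R0=2 thr2.R1=0
thr1.R0=0 thr2.R0=2 thr2.R1=1
thr1.R0=1 thr2.R0=0 thr2.R1=0
thr1.R0=1 thr2.R0=0 thr2.R1=1
thr1.R0=1 thr2.R0=2 thr2.R1=0
thr1.R0=1 thr2.R0=2 thr2.R1=1

outcome vector order: (thr1.R0,thr2.R0,thr2.R1)
|PSO outcomes| = 8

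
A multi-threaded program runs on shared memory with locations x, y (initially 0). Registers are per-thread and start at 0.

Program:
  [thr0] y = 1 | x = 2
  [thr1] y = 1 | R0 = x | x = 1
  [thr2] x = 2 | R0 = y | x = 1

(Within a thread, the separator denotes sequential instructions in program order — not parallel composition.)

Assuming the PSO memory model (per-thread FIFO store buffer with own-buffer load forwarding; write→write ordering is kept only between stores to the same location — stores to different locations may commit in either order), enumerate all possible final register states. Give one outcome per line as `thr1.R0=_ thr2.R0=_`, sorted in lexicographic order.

outcome vector order: (thr1.R0,thr2.R0)
|PSO outcomes| = 6

thr1.R0=0 thr2.R0=0
thr1.R0=0 thr2.R0=1
thr1.R0=1 thr2.R0=0
thr1.R0=1 thr2.R0=1
thr1.R0=2 thr2.R0=0
thr1.R0=2 thr2.R0=1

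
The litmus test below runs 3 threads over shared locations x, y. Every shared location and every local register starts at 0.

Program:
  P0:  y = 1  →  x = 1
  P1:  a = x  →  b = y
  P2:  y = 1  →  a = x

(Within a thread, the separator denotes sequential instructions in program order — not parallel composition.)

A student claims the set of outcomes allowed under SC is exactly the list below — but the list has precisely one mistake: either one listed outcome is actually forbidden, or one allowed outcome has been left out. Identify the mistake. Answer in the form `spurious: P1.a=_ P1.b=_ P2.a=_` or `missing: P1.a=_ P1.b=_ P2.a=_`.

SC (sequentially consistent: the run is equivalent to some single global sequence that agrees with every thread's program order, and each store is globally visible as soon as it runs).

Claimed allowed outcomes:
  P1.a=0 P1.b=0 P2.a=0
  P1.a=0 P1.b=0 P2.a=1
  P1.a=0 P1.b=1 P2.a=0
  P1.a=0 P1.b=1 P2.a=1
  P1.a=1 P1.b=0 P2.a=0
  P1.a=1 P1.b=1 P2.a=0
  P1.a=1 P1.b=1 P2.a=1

outcome vector order: (P1.a,P1.b,P2.a)
[SC] allowed = {000; 001; 010; 011; 110; 111}
claimed∖SC = {100}

spurious: P1.a=1 P1.b=0 P2.a=0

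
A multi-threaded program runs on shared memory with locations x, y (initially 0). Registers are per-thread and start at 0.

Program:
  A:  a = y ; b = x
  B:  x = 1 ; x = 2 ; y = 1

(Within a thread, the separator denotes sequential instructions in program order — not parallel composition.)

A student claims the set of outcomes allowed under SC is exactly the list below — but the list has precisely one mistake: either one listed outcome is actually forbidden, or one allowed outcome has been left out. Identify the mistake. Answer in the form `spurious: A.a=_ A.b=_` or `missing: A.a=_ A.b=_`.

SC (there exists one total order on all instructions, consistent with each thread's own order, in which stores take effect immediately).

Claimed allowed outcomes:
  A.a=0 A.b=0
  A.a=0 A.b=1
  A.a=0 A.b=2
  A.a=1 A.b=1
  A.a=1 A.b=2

outcome vector order: (A.a,A.b)
SC (4): 00; 01; 02; 12
claimed∖SC = {11}

spurious: A.a=1 A.b=1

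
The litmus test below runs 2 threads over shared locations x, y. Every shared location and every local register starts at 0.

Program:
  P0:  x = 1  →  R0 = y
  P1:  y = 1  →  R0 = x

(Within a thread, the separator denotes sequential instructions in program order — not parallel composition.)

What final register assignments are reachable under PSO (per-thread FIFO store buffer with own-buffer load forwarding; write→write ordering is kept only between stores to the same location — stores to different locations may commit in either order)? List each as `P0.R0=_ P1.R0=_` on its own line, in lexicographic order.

outcome vector order: (P0.R0,P1.R0)
|PSO outcomes| = 4

P0.R0=0 P1.R0=0
P0.R0=0 P1.R0=1
P0.R0=1 P1.R0=0
P0.R0=1 P1.R0=1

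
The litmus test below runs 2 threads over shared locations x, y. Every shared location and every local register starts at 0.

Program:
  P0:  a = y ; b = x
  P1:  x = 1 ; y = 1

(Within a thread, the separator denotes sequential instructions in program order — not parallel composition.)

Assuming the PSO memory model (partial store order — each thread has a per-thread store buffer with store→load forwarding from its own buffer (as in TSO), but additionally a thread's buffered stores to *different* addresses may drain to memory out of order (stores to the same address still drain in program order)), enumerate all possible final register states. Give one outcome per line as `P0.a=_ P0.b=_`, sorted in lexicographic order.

outcome vector order: (P0.a,P0.b)
|PSO outcomes| = 4

P0.a=0 P0.b=0
P0.a=0 P0.b=1
P0.a=1 P0.b=0
P0.a=1 P0.b=1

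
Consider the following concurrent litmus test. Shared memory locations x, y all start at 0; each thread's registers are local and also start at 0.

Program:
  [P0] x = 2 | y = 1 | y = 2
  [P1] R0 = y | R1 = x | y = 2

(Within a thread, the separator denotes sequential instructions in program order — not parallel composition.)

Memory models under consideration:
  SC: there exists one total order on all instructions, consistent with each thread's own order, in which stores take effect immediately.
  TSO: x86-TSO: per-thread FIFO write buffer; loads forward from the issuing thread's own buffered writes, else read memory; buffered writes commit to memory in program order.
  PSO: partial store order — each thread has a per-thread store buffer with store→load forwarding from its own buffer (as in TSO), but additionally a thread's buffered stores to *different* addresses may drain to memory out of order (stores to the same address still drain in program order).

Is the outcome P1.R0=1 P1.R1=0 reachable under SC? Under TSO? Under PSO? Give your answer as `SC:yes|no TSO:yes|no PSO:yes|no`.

outcome vector order: (P1.R0,P1.R1)
SC: 4 outcomes — {0/0; 0/2; 1/2; 2/2}
TSO: 4 outcomes — {0/0; 0/2; 1/2; 2/2}
PSO: 6 outcomes — {0/0; 0/2; 1/0; 1/2; 2/0; 2/2}
target 1/0 ∈ {PSO}

SC:no TSO:no PSO:yes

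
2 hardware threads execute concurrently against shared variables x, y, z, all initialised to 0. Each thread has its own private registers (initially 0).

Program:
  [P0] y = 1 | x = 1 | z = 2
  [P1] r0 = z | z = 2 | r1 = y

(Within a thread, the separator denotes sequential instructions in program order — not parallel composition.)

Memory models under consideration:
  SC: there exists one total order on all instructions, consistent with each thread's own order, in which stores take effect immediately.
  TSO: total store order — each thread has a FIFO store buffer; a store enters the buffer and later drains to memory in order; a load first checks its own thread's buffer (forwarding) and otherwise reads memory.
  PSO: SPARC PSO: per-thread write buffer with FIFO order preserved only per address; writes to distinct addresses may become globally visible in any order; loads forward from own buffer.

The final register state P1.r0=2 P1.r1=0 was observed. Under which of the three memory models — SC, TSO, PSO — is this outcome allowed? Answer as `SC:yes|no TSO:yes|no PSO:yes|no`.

outcome vector order: (P1.r0,P1.r1)
[SC] allowed = {0/0 0/1 2/1}
[TSO] allowed = {0/0 0/1 2/1}
[PSO] allowed = {0/0 0/1 2/0 2/1}
target 2/0 ∈ {PSO}

SC:no TSO:no PSO:yes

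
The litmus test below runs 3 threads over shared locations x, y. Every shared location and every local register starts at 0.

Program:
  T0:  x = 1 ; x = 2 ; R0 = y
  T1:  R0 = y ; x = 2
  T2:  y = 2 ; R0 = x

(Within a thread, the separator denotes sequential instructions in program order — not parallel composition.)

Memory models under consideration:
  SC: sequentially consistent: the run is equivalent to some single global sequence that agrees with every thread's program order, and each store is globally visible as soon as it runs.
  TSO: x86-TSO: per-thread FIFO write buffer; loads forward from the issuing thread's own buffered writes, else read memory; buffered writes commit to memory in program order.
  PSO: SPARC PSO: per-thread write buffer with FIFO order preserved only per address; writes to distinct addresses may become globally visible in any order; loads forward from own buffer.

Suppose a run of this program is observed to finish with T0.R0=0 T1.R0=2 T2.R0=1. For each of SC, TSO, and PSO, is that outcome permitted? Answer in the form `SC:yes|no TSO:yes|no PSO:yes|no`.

SC:no TSO:yes PSO:yes

outcome vector order: (T0.R0,T1.R0,T2.R0)
SC (8): (0,0,2); (0,2,2); (2,0,0); (2,0,1); (2,0,2); (2,2,0); (2,2,1); (2,2,2)
TSO (12): (0,0,0); (0,0,1); (0,0,2); (0,2,0); (0,2,1); (0,2,2); (2,0,0); (2,0,1); (2,0,2); (2,2,0); (2,2,1); (2,2,2)
PSO (12): (0,0,0); (0,0,1); (0,0,2); (0,2,0); (0,2,1); (0,2,2); (2,0,0); (2,0,1); (2,0,2); (2,2,0); (2,2,1); (2,2,2)
target (0,2,1) ∈ {TSO,PSO}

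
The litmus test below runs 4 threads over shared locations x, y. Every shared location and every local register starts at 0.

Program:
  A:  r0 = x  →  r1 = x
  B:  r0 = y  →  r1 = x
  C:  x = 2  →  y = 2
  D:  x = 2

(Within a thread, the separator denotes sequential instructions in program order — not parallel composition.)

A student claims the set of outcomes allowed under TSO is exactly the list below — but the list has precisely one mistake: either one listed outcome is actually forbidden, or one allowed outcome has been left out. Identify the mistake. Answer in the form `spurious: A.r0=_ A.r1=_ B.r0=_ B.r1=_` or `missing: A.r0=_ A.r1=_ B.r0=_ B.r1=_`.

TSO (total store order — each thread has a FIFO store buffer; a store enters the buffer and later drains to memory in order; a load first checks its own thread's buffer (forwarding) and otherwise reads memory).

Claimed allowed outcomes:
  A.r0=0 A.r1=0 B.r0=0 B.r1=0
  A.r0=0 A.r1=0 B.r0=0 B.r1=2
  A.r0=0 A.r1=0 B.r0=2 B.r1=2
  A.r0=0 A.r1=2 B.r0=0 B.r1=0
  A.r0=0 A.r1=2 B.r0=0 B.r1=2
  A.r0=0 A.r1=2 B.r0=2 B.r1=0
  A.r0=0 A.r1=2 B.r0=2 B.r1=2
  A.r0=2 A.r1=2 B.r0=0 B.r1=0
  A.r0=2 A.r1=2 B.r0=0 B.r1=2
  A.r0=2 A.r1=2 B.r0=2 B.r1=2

spurious: A.r0=0 A.r1=2 B.r0=2 B.r1=0

outcome vector order: (A.r0,A.r1,B.r0,B.r1)
[TSO] allowed = {(0,0,0,0), (0,0,0,2), (0,0,2,2), (0,2,0,0), (0,2,0,2), (0,2,2,2), (2,2,0,0), (2,2,0,2), (2,2,2,2)}
claimed∖TSO = {(0,2,2,0)}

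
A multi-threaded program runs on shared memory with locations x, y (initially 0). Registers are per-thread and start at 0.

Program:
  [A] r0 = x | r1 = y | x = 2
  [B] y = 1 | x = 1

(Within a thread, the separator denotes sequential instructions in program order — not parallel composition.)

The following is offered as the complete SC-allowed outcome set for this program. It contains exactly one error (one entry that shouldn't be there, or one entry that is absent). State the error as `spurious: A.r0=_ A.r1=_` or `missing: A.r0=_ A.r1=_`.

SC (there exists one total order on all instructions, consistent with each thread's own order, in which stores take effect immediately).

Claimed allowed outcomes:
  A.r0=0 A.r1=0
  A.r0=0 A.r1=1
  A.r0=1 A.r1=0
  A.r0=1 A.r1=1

spurious: A.r0=1 A.r1=0

outcome vector order: (A.r0,A.r1)
SC (3): (0,0) (0,1) (1,1)
claimed∖SC = {(1,0)}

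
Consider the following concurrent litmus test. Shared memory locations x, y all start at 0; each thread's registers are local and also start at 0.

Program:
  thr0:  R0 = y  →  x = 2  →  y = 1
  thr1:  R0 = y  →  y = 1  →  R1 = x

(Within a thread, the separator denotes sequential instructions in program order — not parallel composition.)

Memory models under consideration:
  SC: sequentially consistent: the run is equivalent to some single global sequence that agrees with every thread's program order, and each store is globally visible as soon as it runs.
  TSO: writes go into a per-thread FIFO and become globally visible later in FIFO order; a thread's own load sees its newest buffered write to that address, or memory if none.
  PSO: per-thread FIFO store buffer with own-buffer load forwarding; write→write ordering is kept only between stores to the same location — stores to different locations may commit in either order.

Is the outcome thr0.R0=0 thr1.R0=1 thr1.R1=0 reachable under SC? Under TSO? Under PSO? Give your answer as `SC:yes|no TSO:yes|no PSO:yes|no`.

outcome vector order: (thr0.R0,thr1.R0,thr1.R1)
[SC] allowed = {0/0/0 0/0/2 0/1/2 1/0/0 1/0/2}
[TSO] allowed = {0/0/0 0/0/2 0/1/2 1/0/0 1/0/2}
[PSO] allowed = {0/0/0 0/0/2 0/1/0 0/1/2 1/0/0 1/0/2}
target 0/1/0 ∈ {PSO}

SC:no TSO:no PSO:yes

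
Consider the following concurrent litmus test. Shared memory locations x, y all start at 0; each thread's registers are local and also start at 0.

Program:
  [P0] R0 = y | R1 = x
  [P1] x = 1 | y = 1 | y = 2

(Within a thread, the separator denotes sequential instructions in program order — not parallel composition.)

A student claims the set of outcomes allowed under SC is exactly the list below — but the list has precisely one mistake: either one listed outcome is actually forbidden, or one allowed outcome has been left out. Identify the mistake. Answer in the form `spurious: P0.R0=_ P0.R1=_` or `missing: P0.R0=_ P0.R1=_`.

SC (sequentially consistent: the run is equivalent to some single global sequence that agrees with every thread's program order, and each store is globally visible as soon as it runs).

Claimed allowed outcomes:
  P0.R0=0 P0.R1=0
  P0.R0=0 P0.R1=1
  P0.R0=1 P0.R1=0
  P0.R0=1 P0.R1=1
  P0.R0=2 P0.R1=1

spurious: P0.R0=1 P0.R1=0

outcome vector order: (P0.R0,P0.R1)
SC (4): 0/0 0/1 1/1 2/1
claimed∖SC = {1/0}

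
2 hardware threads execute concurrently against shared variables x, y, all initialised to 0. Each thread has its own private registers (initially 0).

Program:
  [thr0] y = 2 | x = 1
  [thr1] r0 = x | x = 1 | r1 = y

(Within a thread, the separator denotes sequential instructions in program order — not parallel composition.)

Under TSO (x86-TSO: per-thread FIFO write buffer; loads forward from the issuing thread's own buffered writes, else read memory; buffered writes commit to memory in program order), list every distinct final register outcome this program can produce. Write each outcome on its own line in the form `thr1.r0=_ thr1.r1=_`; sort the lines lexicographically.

outcome vector order: (thr1.r0,thr1.r1)
|TSO outcomes| = 3

thr1.r0=0 thr1.r1=0
thr1.r0=0 thr1.r1=2
thr1.r0=1 thr1.r1=2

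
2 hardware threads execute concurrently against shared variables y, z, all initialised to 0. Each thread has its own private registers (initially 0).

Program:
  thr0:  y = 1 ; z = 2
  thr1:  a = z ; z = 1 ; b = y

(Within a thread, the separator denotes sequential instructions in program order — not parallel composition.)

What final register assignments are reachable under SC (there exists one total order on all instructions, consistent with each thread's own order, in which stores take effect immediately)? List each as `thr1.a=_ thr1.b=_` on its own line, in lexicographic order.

outcome vector order: (thr1.a,thr1.b)
|SC outcomes| = 3

thr1.a=0 thr1.b=0
thr1.a=0 thr1.b=1
thr1.a=2 thr1.b=1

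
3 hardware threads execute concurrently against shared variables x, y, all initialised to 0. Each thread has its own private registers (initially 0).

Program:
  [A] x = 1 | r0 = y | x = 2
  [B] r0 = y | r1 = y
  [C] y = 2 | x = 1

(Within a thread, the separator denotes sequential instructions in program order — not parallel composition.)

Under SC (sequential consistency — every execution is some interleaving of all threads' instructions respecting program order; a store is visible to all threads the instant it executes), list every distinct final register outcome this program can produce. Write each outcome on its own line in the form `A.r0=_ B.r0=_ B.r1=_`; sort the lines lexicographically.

outcome vector order: (A.r0,B.r0,B.r1)
|SC outcomes| = 6

A.r0=0 B.r0=0 B.r1=0
A.r0=0 B.r0=0 B.r1=2
A.r0=0 B.r0=2 B.r1=2
A.r0=2 B.r0=0 B.r1=0
A.r0=2 B.r0=0 B.r1=2
A.r0=2 B.r0=2 B.r1=2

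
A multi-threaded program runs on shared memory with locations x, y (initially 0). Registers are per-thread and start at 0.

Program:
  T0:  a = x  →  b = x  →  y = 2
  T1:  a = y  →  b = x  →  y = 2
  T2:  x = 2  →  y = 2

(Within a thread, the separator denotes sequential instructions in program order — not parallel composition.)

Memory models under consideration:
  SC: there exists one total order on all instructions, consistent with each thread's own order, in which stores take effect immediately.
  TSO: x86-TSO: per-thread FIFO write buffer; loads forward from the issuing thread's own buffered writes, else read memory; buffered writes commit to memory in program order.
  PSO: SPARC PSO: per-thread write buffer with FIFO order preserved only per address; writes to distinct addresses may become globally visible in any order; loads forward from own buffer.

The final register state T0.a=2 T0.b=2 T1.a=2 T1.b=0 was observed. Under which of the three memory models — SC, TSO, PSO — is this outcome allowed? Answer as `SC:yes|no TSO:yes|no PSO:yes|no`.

outcome vector order: (T0.a,T0.b,T1.a,T1.b)
SC: 10 outcomes — {(0,0,0,0) (0,0,0,2) (0,0,2,0) (0,0,2,2) (0,2,0,0) (0,2,0,2) (0,2,2,2) (2,2,0,0) (2,2,0,2) (2,2,2,2)}
TSO: 10 outcomes — {(0,0,0,0) (0,0,0,2) (0,0,2,0) (0,0,2,2) (0,2,0,0) (0,2,0,2) (0,2,2,2) (2,2,0,0) (2,2,0,2) (2,2,2,2)}
PSO: 12 outcomes — {(0,0,0,0) (0,0,0,2) (0,0,2,0) (0,0,2,2) (0,2,0,0) (0,2,0,2) (0,2,2,0) (0,2,2,2) (2,2,0,0) (2,2,0,2) (2,2,2,0) (2,2,2,2)}
target (2,2,2,0) ∈ {PSO}

SC:no TSO:no PSO:yes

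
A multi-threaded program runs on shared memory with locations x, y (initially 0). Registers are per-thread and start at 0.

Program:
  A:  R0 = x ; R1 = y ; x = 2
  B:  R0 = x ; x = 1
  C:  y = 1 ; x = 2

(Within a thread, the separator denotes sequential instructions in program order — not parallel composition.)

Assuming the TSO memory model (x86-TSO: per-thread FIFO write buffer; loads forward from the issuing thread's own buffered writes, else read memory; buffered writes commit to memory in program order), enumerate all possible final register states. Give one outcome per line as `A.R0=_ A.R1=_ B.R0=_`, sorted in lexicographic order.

A.R0=0 A.R1=0 B.R0=0
A.R0=0 A.R1=0 B.R0=2
A.R0=0 A.R1=1 B.R0=0
A.R0=0 A.R1=1 B.R0=2
A.R0=1 A.R1=0 B.R0=0
A.R0=1 A.R1=1 B.R0=0
A.R0=1 A.R1=1 B.R0=2
A.R0=2 A.R1=1 B.R0=0
A.R0=2 A.R1=1 B.R0=2

outcome vector order: (A.R0,A.R1,B.R0)
|TSO outcomes| = 9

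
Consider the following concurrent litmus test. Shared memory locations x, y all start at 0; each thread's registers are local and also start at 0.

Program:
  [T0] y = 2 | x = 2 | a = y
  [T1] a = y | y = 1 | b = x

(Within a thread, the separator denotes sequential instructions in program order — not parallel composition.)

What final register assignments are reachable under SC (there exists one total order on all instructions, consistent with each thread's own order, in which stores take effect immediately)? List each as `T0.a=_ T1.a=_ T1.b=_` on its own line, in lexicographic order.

T0.a=1 T1.a=0 T1.b=0
T0.a=1 T1.a=0 T1.b=2
T0.a=1 T1.a=2 T1.b=0
T0.a=1 T1.a=2 T1.b=2
T0.a=2 T1.a=0 T1.b=0
T0.a=2 T1.a=0 T1.b=2
T0.a=2 T1.a=2 T1.b=2

outcome vector order: (T0.a,T1.a,T1.b)
|SC outcomes| = 7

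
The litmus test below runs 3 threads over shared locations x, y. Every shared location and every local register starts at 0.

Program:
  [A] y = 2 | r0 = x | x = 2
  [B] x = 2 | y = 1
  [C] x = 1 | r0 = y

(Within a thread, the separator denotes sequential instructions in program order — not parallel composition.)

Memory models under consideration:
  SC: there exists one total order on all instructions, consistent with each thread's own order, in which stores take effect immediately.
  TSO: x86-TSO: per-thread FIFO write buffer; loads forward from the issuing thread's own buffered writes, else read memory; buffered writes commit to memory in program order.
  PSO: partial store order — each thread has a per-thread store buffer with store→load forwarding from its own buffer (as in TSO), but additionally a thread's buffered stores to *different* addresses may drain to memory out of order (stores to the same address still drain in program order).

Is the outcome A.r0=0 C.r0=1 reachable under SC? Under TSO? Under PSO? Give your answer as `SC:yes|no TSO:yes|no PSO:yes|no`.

outcome vector order: (A.r0,C.r0)
SC: 8 outcomes — {0/1 0/2 1/0 1/1 1/2 2/0 2/1 2/2}
TSO: 9 outcomes — {0/0 0/1 0/2 1/0 1/1 1/2 2/0 2/1 2/2}
PSO: 9 outcomes — {0/0 0/1 0/2 1/0 1/1 1/2 2/0 2/1 2/2}
target 0/1 ∈ {SC,TSO,PSO}

SC:yes TSO:yes PSO:yes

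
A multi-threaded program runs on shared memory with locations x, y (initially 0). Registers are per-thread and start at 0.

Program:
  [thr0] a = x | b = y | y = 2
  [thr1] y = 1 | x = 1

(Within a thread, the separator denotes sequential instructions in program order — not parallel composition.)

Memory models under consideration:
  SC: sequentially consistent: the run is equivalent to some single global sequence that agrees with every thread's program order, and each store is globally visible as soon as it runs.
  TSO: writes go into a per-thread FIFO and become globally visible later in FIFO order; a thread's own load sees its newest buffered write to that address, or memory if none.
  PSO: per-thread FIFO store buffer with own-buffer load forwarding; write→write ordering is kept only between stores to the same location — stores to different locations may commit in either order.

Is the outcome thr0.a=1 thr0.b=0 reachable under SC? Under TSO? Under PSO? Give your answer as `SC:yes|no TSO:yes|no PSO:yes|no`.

outcome vector order: (thr0.a,thr0.b)
under SC → <0 0> <0 1> <1 1>
under TSO → <0 0> <0 1> <1 1>
under PSO → <0 0> <0 1> <1 0> <1 1>
target <1 0> ∈ {PSO}

SC:no TSO:no PSO:yes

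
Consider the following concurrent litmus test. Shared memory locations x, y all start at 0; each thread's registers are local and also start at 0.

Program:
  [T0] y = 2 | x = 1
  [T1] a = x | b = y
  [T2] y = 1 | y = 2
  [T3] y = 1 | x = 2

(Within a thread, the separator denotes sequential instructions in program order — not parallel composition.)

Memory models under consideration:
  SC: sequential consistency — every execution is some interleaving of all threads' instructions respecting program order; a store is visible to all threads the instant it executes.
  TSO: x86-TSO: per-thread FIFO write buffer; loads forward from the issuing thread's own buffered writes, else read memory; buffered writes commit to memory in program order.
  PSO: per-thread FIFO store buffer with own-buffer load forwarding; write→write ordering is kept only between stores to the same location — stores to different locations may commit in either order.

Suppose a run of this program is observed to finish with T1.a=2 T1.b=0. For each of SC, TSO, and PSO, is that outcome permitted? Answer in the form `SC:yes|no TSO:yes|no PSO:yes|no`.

outcome vector order: (T1.a,T1.b)
under SC → (0,0); (0,1); (0,2); (1,1); (1,2); (2,1); (2,2)
under TSO → (0,0); (0,1); (0,2); (1,1); (1,2); (2,1); (2,2)
under PSO → (0,0); (0,1); (0,2); (1,0); (1,1); (1,2); (2,0); (2,1); (2,2)
target (2,0) ∈ {PSO}

SC:no TSO:no PSO:yes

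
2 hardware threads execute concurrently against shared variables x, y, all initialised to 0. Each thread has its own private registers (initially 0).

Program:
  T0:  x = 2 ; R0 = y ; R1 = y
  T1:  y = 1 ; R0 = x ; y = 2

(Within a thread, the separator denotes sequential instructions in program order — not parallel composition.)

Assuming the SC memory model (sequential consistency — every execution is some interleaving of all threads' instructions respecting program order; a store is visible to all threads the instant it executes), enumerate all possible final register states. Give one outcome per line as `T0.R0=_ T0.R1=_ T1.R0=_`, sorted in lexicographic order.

T0.R0=0 T0.R1=0 T1.R0=2
T0.R0=0 T0.R1=1 T1.R0=2
T0.R0=0 T0.R1=2 T1.R0=2
T0.R0=1 T0.R1=1 T1.R0=0
T0.R0=1 T0.R1=1 T1.R0=2
T0.R0=1 T0.R1=2 T1.R0=0
T0.R0=1 T0.R1=2 T1.R0=2
T0.R0=2 T0.R1=2 T1.R0=0
T0.R0=2 T0.R1=2 T1.R0=2

outcome vector order: (T0.R0,T0.R1,T1.R0)
|SC outcomes| = 9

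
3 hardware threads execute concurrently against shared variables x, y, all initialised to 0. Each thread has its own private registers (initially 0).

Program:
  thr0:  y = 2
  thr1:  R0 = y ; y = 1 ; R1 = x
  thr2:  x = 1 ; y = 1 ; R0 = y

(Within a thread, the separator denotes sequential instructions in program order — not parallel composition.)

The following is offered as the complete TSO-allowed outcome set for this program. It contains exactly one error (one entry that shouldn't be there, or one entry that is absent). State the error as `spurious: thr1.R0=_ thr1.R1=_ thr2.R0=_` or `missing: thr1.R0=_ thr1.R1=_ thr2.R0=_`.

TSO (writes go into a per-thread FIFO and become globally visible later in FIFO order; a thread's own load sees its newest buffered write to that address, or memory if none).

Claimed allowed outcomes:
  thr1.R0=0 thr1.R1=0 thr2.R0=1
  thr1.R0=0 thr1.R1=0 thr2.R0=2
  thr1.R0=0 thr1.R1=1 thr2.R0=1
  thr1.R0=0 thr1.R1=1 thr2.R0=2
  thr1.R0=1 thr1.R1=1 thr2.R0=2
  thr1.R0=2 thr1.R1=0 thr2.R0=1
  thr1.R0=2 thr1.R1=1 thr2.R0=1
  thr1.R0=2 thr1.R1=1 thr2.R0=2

outcome vector order: (thr1.R0,thr1.R1,thr2.R0)
[TSO] allowed = {<0 0 1>; <0 0 2>; <0 1 1>; <0 1 2>; <1 1 1>; <1 1 2>; <2 0 1>; <2 1 1>; <2 1 2>}
TSO∖claimed = {<1 1 1>}

missing: thr1.R0=1 thr1.R1=1 thr2.R0=1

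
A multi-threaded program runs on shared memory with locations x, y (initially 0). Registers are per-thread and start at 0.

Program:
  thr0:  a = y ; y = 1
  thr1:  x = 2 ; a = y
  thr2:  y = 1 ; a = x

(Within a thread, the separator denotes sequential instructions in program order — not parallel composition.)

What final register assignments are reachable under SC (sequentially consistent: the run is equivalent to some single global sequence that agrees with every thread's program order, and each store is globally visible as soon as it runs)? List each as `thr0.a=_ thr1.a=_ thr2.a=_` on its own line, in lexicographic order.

thr0.a=0 thr1.a=0 thr2.a=2
thr0.a=0 thr1.a=1 thr2.a=0
thr0.a=0 thr1.a=1 thr2.a=2
thr0.a=1 thr1.a=0 thr2.a=2
thr0.a=1 thr1.a=1 thr2.a=0
thr0.a=1 thr1.a=1 thr2.a=2

outcome vector order: (thr0.a,thr1.a,thr2.a)
|SC outcomes| = 6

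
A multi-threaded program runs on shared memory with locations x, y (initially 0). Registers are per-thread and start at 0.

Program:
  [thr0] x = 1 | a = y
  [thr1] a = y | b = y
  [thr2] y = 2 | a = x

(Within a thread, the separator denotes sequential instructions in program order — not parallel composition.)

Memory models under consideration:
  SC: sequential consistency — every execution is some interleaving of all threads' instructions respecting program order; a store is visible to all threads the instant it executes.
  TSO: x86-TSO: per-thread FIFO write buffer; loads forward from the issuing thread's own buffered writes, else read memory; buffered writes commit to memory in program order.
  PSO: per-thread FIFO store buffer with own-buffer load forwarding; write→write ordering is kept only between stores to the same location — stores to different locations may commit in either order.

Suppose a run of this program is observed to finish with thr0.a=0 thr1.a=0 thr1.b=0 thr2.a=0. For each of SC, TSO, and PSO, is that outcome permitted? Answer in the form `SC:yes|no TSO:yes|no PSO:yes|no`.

outcome vector order: (thr0.a,thr1.a,thr1.b,thr2.a)
SC: 9 outcomes — {<0 0 0 1>; <0 0 2 1>; <0 2 2 1>; <2 0 0 0>; <2 0 0 1>; <2 0 2 0>; <2 0 2 1>; <2 2 2 0>; <2 2 2 1>}
TSO: 12 outcomes — {<0 0 0 0>; <0 0 0 1>; <0 0 2 0>; <0 0 2 1>; <0 2 2 0>; <0 2 2 1>; <2 0 0 0>; <2 0 0 1>; <2 0 2 0>; <2 0 2 1>; <2 2 2 0>; <2 2 2 1>}
PSO: 12 outcomes — {<0 0 0 0>; <0 0 0 1>; <0 0 2 0>; <0 0 2 1>; <0 2 2 0>; <0 2 2 1>; <2 0 0 0>; <2 0 0 1>; <2 0 2 0>; <2 0 2 1>; <2 2 2 0>; <2 2 2 1>}
target <0 0 0 0> ∈ {TSO,PSO}

SC:no TSO:yes PSO:yes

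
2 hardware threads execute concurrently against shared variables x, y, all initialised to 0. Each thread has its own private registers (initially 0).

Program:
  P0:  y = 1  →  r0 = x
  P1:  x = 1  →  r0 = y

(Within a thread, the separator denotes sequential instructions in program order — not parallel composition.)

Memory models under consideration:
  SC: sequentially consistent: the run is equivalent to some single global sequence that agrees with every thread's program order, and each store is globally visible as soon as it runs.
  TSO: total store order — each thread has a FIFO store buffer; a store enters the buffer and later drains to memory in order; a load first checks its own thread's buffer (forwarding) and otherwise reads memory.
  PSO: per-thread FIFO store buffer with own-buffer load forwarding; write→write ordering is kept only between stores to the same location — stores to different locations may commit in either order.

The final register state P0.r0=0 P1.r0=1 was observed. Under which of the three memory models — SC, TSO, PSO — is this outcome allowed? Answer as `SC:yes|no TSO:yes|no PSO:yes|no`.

SC:yes TSO:yes PSO:yes

outcome vector order: (P0.r0,P1.r0)
[SC] allowed = {0/1 1/0 1/1}
[TSO] allowed = {0/0 0/1 1/0 1/1}
[PSO] allowed = {0/0 0/1 1/0 1/1}
target 0/1 ∈ {SC,TSO,PSO}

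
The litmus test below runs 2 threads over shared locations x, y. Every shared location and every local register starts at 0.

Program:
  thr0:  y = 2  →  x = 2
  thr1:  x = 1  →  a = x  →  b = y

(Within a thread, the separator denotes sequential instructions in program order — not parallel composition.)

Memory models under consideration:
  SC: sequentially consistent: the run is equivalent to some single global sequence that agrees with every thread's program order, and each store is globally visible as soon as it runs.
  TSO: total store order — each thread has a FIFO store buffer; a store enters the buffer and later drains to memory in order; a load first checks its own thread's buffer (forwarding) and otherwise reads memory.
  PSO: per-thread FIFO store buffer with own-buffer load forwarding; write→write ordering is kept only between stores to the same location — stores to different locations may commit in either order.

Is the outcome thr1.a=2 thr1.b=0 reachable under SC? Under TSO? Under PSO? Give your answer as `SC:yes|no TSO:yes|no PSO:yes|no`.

SC:no TSO:no PSO:yes

outcome vector order: (thr1.a,thr1.b)
SC: 3 outcomes — {(1,0) (1,2) (2,2)}
TSO: 3 outcomes — {(1,0) (1,2) (2,2)}
PSO: 4 outcomes — {(1,0) (1,2) (2,0) (2,2)}
target (2,0) ∈ {PSO}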